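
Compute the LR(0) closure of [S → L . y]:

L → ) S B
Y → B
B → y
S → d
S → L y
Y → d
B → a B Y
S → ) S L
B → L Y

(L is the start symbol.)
{ [S → L . y] }

Start with: [S → L . y]
The dot precedes the terminal y, so nothing is added.

CLOSURE = { [S → L . y] }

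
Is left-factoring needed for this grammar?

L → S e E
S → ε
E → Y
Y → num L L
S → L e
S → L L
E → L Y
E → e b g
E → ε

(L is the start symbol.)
Left-factoring is needed when two productions for the same non-terminal
share a common prefix on the right-hand side.

Productions for S:
  S → ε
  S → L e
  S → L L
Productions for E:
  E → Y
  E → L Y
  E → e b g
  E → ε

Found common prefix 'L' in productions for S

Answer: Yes, S has productions with common prefix 'L'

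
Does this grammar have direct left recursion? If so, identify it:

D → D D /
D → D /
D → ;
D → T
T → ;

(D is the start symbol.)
Yes, D is left-recursive

Direct left recursion occurs when N → N α for some non-terminal N (the right-hand side begins with the left-hand side itself).

D → D D /: LEFT RECURSIVE (starts with D)
D → D /: LEFT RECURSIVE (starts with D)
D → ;: starts with ';'
D → T: starts with T
T → ;: starts with ';'

The grammar has direct left recursion on: D.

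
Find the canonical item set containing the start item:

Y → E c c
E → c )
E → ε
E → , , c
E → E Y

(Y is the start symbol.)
{ [E → . , , c], [E → . E Y], [E → . c )], [E → .], [Y → . E c c], [Y' → . Y] }

First, augment the grammar with Y' → Y
I₀ = CLOSURE({ [Y' → . Y] }):
  [Y' → . Y] has the dot before Y: add [Y → . E c c]
  [Y → . E c c] has the dot before E: add [E → . c )], [E → .], [E → . , , c], [E → . E Y]
No further items can be added.

I₀ = { [E → . , , c], [E → . E Y], [E → . c )], [E → .], [Y → . E c c], [Y' → . Y] }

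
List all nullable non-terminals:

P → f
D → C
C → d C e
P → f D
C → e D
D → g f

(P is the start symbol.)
A non-terminal is nullable if it can derive ε (the empty string): either it has an ε-production, or it has a production whose right-hand side consists entirely of nullable non-terminals.

There are no ε-productions, so no non-terminal can derive ε.
No non-terminals are nullable.

Answer: None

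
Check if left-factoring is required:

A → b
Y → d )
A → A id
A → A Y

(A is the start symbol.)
Yes, A has productions with common prefix 'A'

Left-factoring is needed when two productions for the same non-terminal
share a common prefix on the right-hand side.

Productions for A:
  A → b
  A → A id
  A → A Y

Found common prefix 'A' in productions for A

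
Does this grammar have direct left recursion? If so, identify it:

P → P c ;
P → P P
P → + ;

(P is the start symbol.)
P → P c ;: LEFT RECURSIVE (starts with P)
P → P P: LEFT RECURSIVE (starts with P)
P → + ;: starts with '+'

The grammar has direct left recursion on: P.

Answer: Yes, P is left-recursive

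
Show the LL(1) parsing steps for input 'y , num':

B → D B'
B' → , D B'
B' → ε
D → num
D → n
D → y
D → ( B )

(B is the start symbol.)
LL(1) parsing maintains a stack (initially the start symbol over $) and the input. At each step: if the stack top is a terminal, match it against the current input token; if it is a non-terminal N, replace it with the RHS of M[N, lookahead] (the unique production whose predict set contains the lookahead).

Stack is shown with the top on the left.

Stack     Input      Action
---------------------------
B $       y , num $  output B → D B'
D B' $    y , num $  output D → y
y B' $    y , num $  match 'y'
B' $      , num $    output B' → , D B'
, D B' $  , num $    match ','
D B' $    num $      output D → num
num B' $  num $      match 'num'
B' $      $          output B' → ε
$         $          accept

The string is accepted.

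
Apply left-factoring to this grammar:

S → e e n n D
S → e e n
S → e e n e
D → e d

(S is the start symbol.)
S → e e n S'
S' → n D
S' → ε
S' → e
D → e d

Left-factoring transforms A → αβ₁ | αβ₂ into A → αA' and A' → β₁ | β₂
(α is the longest common prefix among the alternatives). Repeat until
no nonterminal has two alternatives with a common prefix.

Round 1: S has alternatives sharing prefix 'e e n'. Introduce S': S → e e n S'
  Add: S' → n D
  Add: S' → ε
  Add: S' → e

No remaining common prefixes — done.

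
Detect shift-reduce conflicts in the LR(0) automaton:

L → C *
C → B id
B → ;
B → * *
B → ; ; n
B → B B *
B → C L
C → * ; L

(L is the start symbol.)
Yes — I2: [B → ; .] vs [B → ; . ; n]; I6: [L → C * .] vs [B → * . *]; I14: [B → B B * .] vs [B → * . *]

Augment with L' → L and build the canonical LR(0) collection (I0 = CLOSURE({[L' → . L]}), then GOTO on every symbol after a dot until no new states appear). It has 17 states:
  I0: { [B → . * *], [B → . ; ; n], [B → . ;], [B → . B B *], [B → . C L], [C → . * ; L], [C → . B id], [L → . C *], [L' → . L] }  — shift
  I1: { [B → * . *], [C → * . ; L] }  — shift
  I2: { [B → ; . ; n], [B → ; .] }  — shift, reduce
  I3: { [B → . * *], [B → . ; ; n], [B → . ;], [B → . B B *], [B → . C L], [B → B . B *], [C → . * ; L], [C → . B id], [C → B . id] }  — shift
  I4: { [B → . * *], [B → . ; ; n], [B → . ;], [B → . B B *], [B → . C L], [B → C . L], [C → . * ; L], [C → . B id], [L → . C *], [L → C . *] }  — shift
  I5: { [L' → L .] }  — accept
  I6: { [B → * . *], [C → * . ; L], [L → C * .] }  — shift, reduce
  I7: { [B → C L .] }  — reduce
  I8: { [B → * * .] }  — reduce
  I9: { [B → . * *], [B → . ; ; n], [B → . ;], [B → . B B *], [B → . C L], [C → * ; . L], [C → . * ; L], [C → . B id], [L → . C *] }  — shift
  I10: { [C → * ; L .] }  — reduce
  I11: { [B → . * *], [B → . ; ; n], [B → . ;], [B → . B B *], [B → . C L], [B → B . B *], [B → B B . *], [C → . * ; L], [C → . B id], [C → B . id] }  — shift
  I12: { [B → . * *], [B → . ; ; n], [B → . ;], [B → . B B *], [B → . C L], [B → C . L], [C → . * ; L], [C → . B id], [L → . C *] }  — shift
  I13: { [C → B id .] }  — reduce
  I14: { [B → * . *], [B → B B * .], [C → * . ; L] }  — shift, reduce
  I15: { [B → ; ; . n] }  — shift
  I16: { [B → ; ; n .] }  — reduce

I2 contains reduce item [B → ; .] and shift item [B → ; . ; n] — shift-reduce conflict.
I6 contains reduce item [L → C * .] and shift items [B → * . *], [C → * . ; L] — shift-reduce conflict.
I14 contains reduce item [B → B B * .] and shift items [B → * . *], [C → * . ; L] — shift-reduce conflict.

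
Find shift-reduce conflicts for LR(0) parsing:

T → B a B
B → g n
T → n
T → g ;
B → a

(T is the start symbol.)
Augment with T' → T and build the canonical LR(0) collection (I0 = CLOSURE({[T' → . T]}), then GOTO on every symbol after a dot until no new states appear). It has 11 states:
  I0: { [B → . a], [B → . g n], [T → . B a B], [T → . g ;], [T → . n], [T' → . T] }  — shift
  I1: { [T → B . a B] }  — shift
  I2: { [T' → T .] }  — accept
  I3: { [B → a .] }  — reduce
  I4: { [B → g . n], [T → g . ;] }  — shift
  I5: { [T → n .] }  — reduce
  I6: { [T → g ; .] }  — reduce
  I7: { [B → g n .] }  — reduce
  I8: { [B → . a], [B → . g n], [T → B a . B] }  — shift
  I9: { [T → B a B .] }  — reduce
  I10: { [B → g . n] }  — shift

No state contains both a complete item and a shift item.

Answer: No shift-reduce conflicts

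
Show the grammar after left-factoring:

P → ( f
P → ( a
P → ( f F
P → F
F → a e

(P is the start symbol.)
Left-factoring transforms A → αβ₁ | αβ₂ into A → αA' and A' → β₁ | β₂
(α is the longest common prefix among the alternatives). Repeat until
no nonterminal has two alternatives with a common prefix.

Round 1: P has alternatives sharing prefix '('. Introduce P': P → ( P'
  Add: P' → f
  Add: P' → a
  Add: P' → f F

Round 2: P' has alternatives sharing prefix 'f'. Introduce P'': P' → f P''
  Add: P'' → ε
  Add: P'' → F

No remaining common prefixes — done.

Resulting grammar:
P → ( P'
P' → f P''
P'' → ε
P'' → F
P' → a
P → F
F → a e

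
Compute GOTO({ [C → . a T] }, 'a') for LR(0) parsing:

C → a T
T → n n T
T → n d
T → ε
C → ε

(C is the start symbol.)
{ [C → a . T], [T → . n d], [T → . n n T], [T → .] }

GOTO(I, 'a') = CLOSURE({ [A → αX.β] : [A → α.Xβ] ∈ I, X = 'a' })

Items with dot before 'a', with the dot advanced:
  [C → . a T] → [C → a . T]
Closure of the advanced items:
  [C → a . T] has the dot before T: add [T → . n n T], [T → . n d], [T → .]

GOTO = { [C → a . T], [T → . n d], [T → . n n T], [T → .] }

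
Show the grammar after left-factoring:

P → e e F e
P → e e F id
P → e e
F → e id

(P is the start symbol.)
P → e e P'
P' → F P''
P'' → e
P'' → id
P' → ε
F → e id

Left-factoring transforms A → αβ₁ | αβ₂ into A → αA' and A' → β₁ | β₂
(α is the longest common prefix among the alternatives). Repeat until
no nonterminal has two alternatives with a common prefix.

Round 1: P has alternatives sharing prefix 'e e'. Introduce P': P → e e P'
  Add: P' → F e
  Add: P' → F id
  Add: P' → ε

Round 2: P' has alternatives sharing prefix 'F'. Introduce P'': P' → F P''
  Add: P'' → e
  Add: P'' → id

No remaining common prefixes — done.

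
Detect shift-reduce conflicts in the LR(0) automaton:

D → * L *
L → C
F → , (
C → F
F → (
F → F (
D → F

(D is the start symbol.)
Yes — I5: [D → F .] vs [F → F . (]; I9: [C → F .] vs [F → F . (]

A shift-reduce conflict occurs when an LR(0) state has both:
  - a complete (reduce) item [A → α .] (dot at the end), and
  - a shift item [B → β . c γ] (dot before a terminal).

Augment with D' → D and build the canonical LR(0) collection (I0 = CLOSURE({[D' → . D]}), then GOTO on every symbol after a dot until no new states appear). It has 12 states:
  I0: { [D → . * L *], [D → . F], [D' → . D], [F → . (], [F → . , (], [F → . F (] }  — shift
  I1: { [F → ( .] }  — reduce
  I2: { [C → . F], [D → * . L *], [F → . (], [F → . , (], [F → . F (], [L → . C] }  — shift
  I3: { [F → , . (] }  — shift
  I4: { [D' → D .] }  — accept
  I5: { [D → F .], [F → F . (] }  — shift, reduce
  I6: { [F → F ( .] }  — reduce
  I7: { [F → , ( .] }  — reduce
  I8: { [L → C .] }  — reduce
  I9: { [C → F .], [F → F . (] }  — shift, reduce
  I10: { [D → * L . *] }  — shift
  I11: { [D → * L * .] }  — reduce

I5 contains reduce item [D → F .] and shift item [F → F . (] — shift-reduce conflict.
I9 contains reduce item [C → F .] and shift item [F → F . (] — shift-reduce conflict.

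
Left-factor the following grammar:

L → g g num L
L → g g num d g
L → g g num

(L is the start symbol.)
Left-factoring transforms A → αβ₁ | αβ₂ into A → αA' and A' → β₁ | β₂
(α is the longest common prefix among the alternatives). Repeat until
no nonterminal has two alternatives with a common prefix.

Round 1: L has alternatives sharing prefix 'g g num'. Introduce L': L → g g num L'
  Add: L' → L
  Add: L' → d g
  Add: L' → ε

No remaining common prefixes — done.

Resulting grammar:
L → g g num L'
L' → L
L' → d g
L' → ε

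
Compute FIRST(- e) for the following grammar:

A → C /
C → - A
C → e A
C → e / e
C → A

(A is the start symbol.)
{ '-' }

To compute FIRST(- e), process the symbols left to right:
Symbol - is a terminal. Add '-' and stop.
FIRST(- e) = { '-' }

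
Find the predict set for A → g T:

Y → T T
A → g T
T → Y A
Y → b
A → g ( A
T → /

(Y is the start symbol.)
PREDICT(A → g T) = (FIRST(RHS) \ {ε}) ∪ (FOLLOW(A) if ε ∈ FIRST(RHS), i.e. RHS ⇒* ε)
FIRST(g T) = { 'g' }
ε ∉ FIRST(g T), so FOLLOW(A) is not added.
PREDICT(A → g T) = { 'g' }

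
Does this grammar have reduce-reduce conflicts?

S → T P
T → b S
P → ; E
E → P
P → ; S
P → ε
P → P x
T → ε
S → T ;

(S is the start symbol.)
Yes — I5: [P → .] vs [S → T ; .]; I8: [P → .] vs [T → .]

Augment with S' → S and build the canonical LR(0) collection (I0 = CLOSURE({[S' → . S]}), then GOTO on every symbol after a dot until no new states appear). It has 12 states:
  I0: { [S → . T ;], [S → . T P], [S' → . S], [T → . b S], [T → .] }  — shift, reduce
  I1: { [S' → S .] }  — accept
  I2: { [P → . ; E], [P → . ; S], [P → . P x], [P → .], [S → T . ;], [S → T . P] }  — shift, reduce
  I3: { [S → . T ;], [S → . T P], [T → . b S], [T → .], [T → b . S] }  — shift, reduce
  I4: { [T → b S .] }  — reduce
  I5: { [E → . P], [P → . ; E], [P → . ; S], [P → . P x], [P → .], [P → ; . E], [P → ; . S], [S → . T ;], [S → . T P], [S → T ; .], [T → . b S], [T → .] }  — shift, 3 reduces
  I6: { [P → P . x], [S → T P .] }  — shift, reduce
  I7: { [P → P x .] }  — reduce
  I8: { [E → . P], [P → . ; E], [P → . ; S], [P → . P x], [P → .], [P → ; . E], [P → ; . S], [S → . T ;], [S → . T P], [T → . b S], [T → .] }  — shift, 2 reduces
  I9: { [P → ; E .] }  — reduce
  I10: { [E → P .], [P → P . x] }  — shift, reduce
  I11: { [P → ; S .] }  — reduce

I5 contains complete items [P → .], [S → T ; .], [T → .] — reduce-reduce conflict.
I8 contains complete items [P → .], [T → .] — reduce-reduce conflict.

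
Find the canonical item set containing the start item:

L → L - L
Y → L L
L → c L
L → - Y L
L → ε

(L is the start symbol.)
First, augment the grammar with L' → L
I₀ = CLOSURE({ [L' → . L] }):
  [L' → . L] has the dot before L: add [L → . L - L], [L → . c L], [L → . - Y L], [L → .]
No further items can be added.

I₀ = { [L → . - Y L], [L → . L - L], [L → . c L], [L → .], [L' → . L] }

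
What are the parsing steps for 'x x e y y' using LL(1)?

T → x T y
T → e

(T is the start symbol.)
Stack is shown with the top on the left.

Stack      Input        Action
------------------------------
T $        x x e y y $  output T → x T y
x T y $    x x e y y $  match 'x'
T y $      x e y y $    output T → x T y
x T y y $  x e y y $    match 'x'
T y y $    e y y $      output T → e
e y y $    e y y $      match 'e'
y y $      y y $        match 'y'
y $        y $          match 'y'
$          $            accept

The string is accepted.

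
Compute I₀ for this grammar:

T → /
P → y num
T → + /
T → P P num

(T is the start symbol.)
First, augment the grammar with T' → T
I₀ = CLOSURE({ [T' → . T] }):
  [T' → . T] has the dot before T: add [T → . /], [T → . + /], [T → . P P num]
  [T → . P P num] has the dot before P: add [P → . y num]
No further items can be added.

I₀ = { [P → . y num], [T → . + /], [T → . /], [T → . P P num], [T' → . T] }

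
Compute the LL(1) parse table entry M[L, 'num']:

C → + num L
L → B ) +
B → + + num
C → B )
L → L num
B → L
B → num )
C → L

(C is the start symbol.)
To find M[L, 'num'], we find productions for L where 'num' is in the predict set (PREDICT(N → α) = (FIRST(α) \ {ε}) ∪ (FOLLOW(N) if α ⇒* ε)).

Relevant sets:
  FIRST(B) = { '+', 'num' }
  FIRST(L) = { '+', 'num' }

L → B ) +: PREDICT = { '+', 'num' }
  'num' is in predict set, so this production goes in M[L, 'num']
L → L num: PREDICT = { '+', 'num' }
  'num' is in predict set, so this production goes in M[L, 'num']

M[L, 'num'] = L → B ) +, L → L num  (a multiply-defined cell — the grammar is not LL(1))

Answer: L → B ) +, L → L num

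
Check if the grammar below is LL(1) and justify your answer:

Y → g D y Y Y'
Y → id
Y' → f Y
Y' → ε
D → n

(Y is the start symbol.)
Relevant sets:
  FOLLOW(Y') = { $, 'f' }

For Y:
  PREDICT(Y → g D y Y Y') = { 'g' }
  PREDICT(Y → id) = { 'id' }
For Y':
  PREDICT(Y' → f Y) = { 'f' }
  PREDICT(Y' → ε) = { $, 'f' }
D has a single production, so nothing to check there.

Conflict found: Predict set conflict for Y': { 'f' }
The grammar is NOT LL(1).

Answer: No. Predict set conflict for Y': { 'f' }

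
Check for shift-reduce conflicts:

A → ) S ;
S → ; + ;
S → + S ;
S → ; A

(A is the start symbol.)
No shift-reduce conflicts

A shift-reduce conflict occurs when an LR(0) state has both:
  - a complete (reduce) item [A → α .] (dot at the end), and
  - a shift item [B → β . c γ] (dot before a terminal).

Augment with A' → A and build the canonical LR(0) collection (I0 = CLOSURE({[A' → . A]}), then GOTO on every symbol after a dot until no new states appear). It has 12 states:
  I0: { [A → . ) S ;], [A' → . A] }  — shift
  I1: { [A → ) . S ;], [S → . + S ;], [S → . ; + ;], [S → . ; A] }  — shift
  I2: { [A' → A .] }  — accept
  I3: { [S → + . S ;], [S → . + S ;], [S → . ; + ;], [S → . ; A] }  — shift
  I4: { [A → . ) S ;], [S → ; . + ;], [S → ; . A] }  — shift
  I5: { [A → ) S . ;] }  — shift
  I6: { [A → ) S ; .] }  — reduce
  I7: { [S → ; + . ;] }  — shift
  I8: { [S → ; A .] }  — reduce
  I9: { [S → ; + ; .] }  — reduce
  I10: { [S → + S . ;] }  — shift
  I11: { [S → + S ; .] }  — reduce

No state contains both a complete item and a shift item.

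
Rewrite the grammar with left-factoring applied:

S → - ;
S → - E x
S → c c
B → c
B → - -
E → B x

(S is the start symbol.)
Left-factoring transforms A → αβ₁ | αβ₂ into A → αA' and A' → β₁ | β₂
(α is the longest common prefix among the alternatives). Repeat until
no nonterminal has two alternatives with a common prefix.

Round 1: S has alternatives sharing prefix '-'. Introduce S': S → - S'
  Add: S' → ;
  Add: S' → E x

No remaining common prefixes — done.

Resulting grammar:
S → - S'
S' → ;
S' → E x
S → c c
B → c
B → - -
E → B x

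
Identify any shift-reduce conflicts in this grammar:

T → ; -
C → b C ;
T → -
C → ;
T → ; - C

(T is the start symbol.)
A shift-reduce conflict occurs when an LR(0) state has both:
  - a complete (reduce) item [A → α .] (dot at the end), and
  - a shift item [B → β . c γ] (dot before a terminal).

Augment with T' → T and build the canonical LR(0) collection (I0 = CLOSURE({[T' → . T]}), then GOTO on every symbol after a dot until no new states appear). It has 10 states:
  I0: { [T → . -], [T → . ; - C], [T → . ; -], [T' → . T] }  — shift
  I1: { [T → - .] }  — reduce
  I2: { [T → ; . - C], [T → ; . -] }  — shift
  I3: { [T' → T .] }  — accept
  I4: { [C → . ;], [C → . b C ;], [T → ; - . C], [T → ; - .] }  — shift, reduce
  I5: { [C → ; .] }  — reduce
  I6: { [T → ; - C .] }  — reduce
  I7: { [C → . ;], [C → . b C ;], [C → b . C ;] }  — shift
  I8: { [C → b C . ;] }  — shift
  I9: { [C → b C ; .] }  — reduce

I4 contains reduce item [T → ; - .] and shift items [C → . ;], [C → . b C ;] — shift-reduce conflict.

Answer: Yes — I4: [T → ; - .] vs [C → . ;]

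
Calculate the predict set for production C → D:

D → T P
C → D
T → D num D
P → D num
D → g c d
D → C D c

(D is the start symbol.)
{ 'g' }

PREDICT(C → D) = (FIRST(RHS) \ {ε}) ∪ (FOLLOW(C) if ε ∈ FIRST(RHS), i.e. RHS ⇒* ε)
FIRST(D) = { 'g' }
FIRST(D) = { 'g' }
ε ∉ FIRST(D), so FOLLOW(C) is not added.
PREDICT(C → D) = { 'g' }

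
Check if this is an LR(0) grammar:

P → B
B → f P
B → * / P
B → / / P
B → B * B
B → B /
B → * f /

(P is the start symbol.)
A grammar is LR(0) if no state in the canonical LR(0) collection has:
  - both a shift item (dot before a terminal) and a complete item (shift-reduce conflict), or
  - two or more complete items (reduce-reduce conflict; the accept item [P' → P .] counts as a complete item here).

Augment with P' → P and build the canonical LR(0) collection (I0 = CLOSURE({[P' → . P]}), then GOTO on every symbol after a dot until no new states appear). It has 16 states:
  I0: { [B → . * / P], [B → . * f /], [B → . / / P], [B → . B * B], [B → . B /], [B → . f P], [P → . B], [P' → . P] }  — shift
  I1: { [B → * . / P], [B → * . f /] }  — shift
  I2: { [B → / . / P] }  — shift
  I3: { [B → B . * B], [B → B . /], [P → B .] }  — shift, reduce
  I4: { [P' → P .] }  — accept
  I5: { [B → . * / P], [B → . * f /], [B → . / / P], [B → . B * B], [B → . B /], [B → . f P], [B → f . P], [P → . B] }  — shift
  I6: { [B → f P .] }  — reduce
  I7: { [B → . * / P], [B → . * f /], [B → . / / P], [B → . B * B], [B → . B /], [B → . f P], [B → B * . B] }  — shift
  I8: { [B → B / .] }  — reduce
  I9: { [B → B * B .], [B → B . * B], [B → B . /] }  — shift, reduce
  I10: { [B → . * / P], [B → . * f /], [B → . / / P], [B → . B * B], [B → . B /], [B → . f P], [B → / / . P], [P → . B] }  — shift
  I11: { [B → / / P .] }  — reduce
  I12: { [B → * / . P], [B → . * / P], [B → . * f /], [B → . / / P], [B → . B * B], [B → . B /], [B → . f P], [P → . B] }  — shift
  I13: { [B → * f . /] }  — shift
  I14: { [B → * f / .] }  — reduce
  I15: { [B → * / P .] }  — reduce

Conflict in state I3:
  Shift-reduce conflict between [P → B .] and [B → B . * B]
So the grammar is NOT LR(0).

Answer: No. Shift-reduce conflict between [P → B .] and [B → B . * B]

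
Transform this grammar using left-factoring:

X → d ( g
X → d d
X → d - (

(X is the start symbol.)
X → d X'
X' → ( g
X' → d
X' → - (

Left-factoring transforms A → αβ₁ | αβ₂ into A → αA' and A' → β₁ | β₂
(α is the longest common prefix among the alternatives). Repeat until
no nonterminal has two alternatives with a common prefix.

Round 1: X has alternatives sharing prefix 'd'. Introduce X': X → d X'
  Add: X' → ( g
  Add: X' → d
  Add: X' → - (

No remaining common prefixes — done.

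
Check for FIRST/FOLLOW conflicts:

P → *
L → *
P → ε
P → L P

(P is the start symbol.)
Nullable non-terminals: P.
FIRST sets used below: FIRST(L) = { '*' }

P: nullable alternative(s) P → ε; FOLLOW(P) = { $ }
  P → *: FIRST \ {ε} = { '*' } — disjoint from FOLLOW(P)
  P → ε: FIRST \ {ε} = { } — this is the only nullable alternative, skip
  P → L P: FIRST \ {ε} = { '*' } — disjoint from FOLLOW(P)

L has no nullable alternative, so no FIRST/FOLLOW check is needed there.

No FIRST/FOLLOW conflicts found.

Answer: No FIRST/FOLLOW conflicts.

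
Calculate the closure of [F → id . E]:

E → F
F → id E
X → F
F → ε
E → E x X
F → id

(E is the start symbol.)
{ [E → . E x X], [E → . F], [F → . id E], [F → . id], [F → .], [F → id . E] }

Start with: [F → id . E]
  [F → id . E] has the dot before E: add [E → . F], [E → . E x X]
  [E → . F] has the dot before F: add [F → . id E], [F → .], [F → . id]
No further items can be added.

CLOSURE = { [E → . E x X], [E → . F], [F → . id E], [F → . id], [F → .], [F → id . E] }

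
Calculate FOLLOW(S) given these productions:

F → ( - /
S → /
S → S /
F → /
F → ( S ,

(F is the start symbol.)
{ ',', '/' }

To compute FOLLOW(S), find every occurrence of S on a right-hand side N → α S β: add FIRST(β) \ {ε}, and if β is empty or nullable also add FOLLOW(N). Iterate to a fixed point.

In S → S /: S is followed by '/', add FIRST('/') \ {ε} = { '/' }
In F → ( S ,: S is followed by ',', add FIRST(',') \ {ε} = { ',' }

Taking the union: FOLLOW(S) = { ',', '/' }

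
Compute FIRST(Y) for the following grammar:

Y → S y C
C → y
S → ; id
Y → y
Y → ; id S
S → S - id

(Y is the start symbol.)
{ ';', 'y' }

To compute FIRST(Y), examine every production with Y on the left-hand side, reading each right-hand side left to right until a non-nullable symbol is reached.

FIRST sets of the other non-terminals involved (by the same procedure, iterated to a fixed point):
  FIRST(S) = { ';' }

From Y → S y C:
  - S is a non-terminal: add FIRST(S) \ {ε} = { ';' }
    S is not nullable, so stop
From Y → y:
  - y is a terminal: add 'y' and stop
From Y → ; id S:
  - ';' is a terminal: add ';' and stop

Collecting: FIRST(Y) = { ';', 'y' }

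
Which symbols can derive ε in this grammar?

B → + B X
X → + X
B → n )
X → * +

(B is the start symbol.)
A non-terminal is nullable if it can derive ε (the empty string): either it has an ε-production, or it has a production whose right-hand side consists entirely of nullable non-terminals.

There are no ε-productions, so no non-terminal can derive ε.
No non-terminals are nullable.

Answer: None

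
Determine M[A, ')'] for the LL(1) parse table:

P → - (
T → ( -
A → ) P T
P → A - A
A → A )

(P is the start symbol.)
A → ) P T, A → A )

To find M[A, ')'], we find productions for A where ')' is in the predict set (PREDICT(N → α) = (FIRST(α) \ {ε}) ∪ (FOLLOW(N) if α ⇒* ε)).

Relevant sets:
  FIRST(A) = { ')' }

A → ) P T: PREDICT = { ')' }
  ')' is in predict set, so this production goes in M[A, ')']
A → A ): PREDICT = { ')' }
  ')' is in predict set, so this production goes in M[A, ')']

M[A, ')'] = A → ) P T, A → A )  (a multiply-defined cell — the grammar is not LL(1))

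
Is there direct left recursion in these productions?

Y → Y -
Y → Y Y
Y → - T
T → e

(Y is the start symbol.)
Yes, Y is left-recursive

Y → Y -: LEFT RECURSIVE (starts with Y)
Y → Y Y: LEFT RECURSIVE (starts with Y)
Y → - T: starts with '-'
T → e: starts with e

The grammar has direct left recursion on: Y.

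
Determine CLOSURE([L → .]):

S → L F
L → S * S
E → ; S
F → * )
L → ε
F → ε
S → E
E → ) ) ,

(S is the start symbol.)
Start with: [L → .]
The dot is at the end, so nothing is added.

CLOSURE = { [L → .] }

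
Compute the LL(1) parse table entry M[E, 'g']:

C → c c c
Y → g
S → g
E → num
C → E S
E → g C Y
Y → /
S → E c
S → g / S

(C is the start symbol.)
E → g C Y

To find M[E, 'g'], we find productions for E where 'g' is in the predict set (PREDICT(N → α) = (FIRST(α) \ {ε}) ∪ (FOLLOW(N) if α ⇒* ε)).

E → num: PREDICT = { 'num' }
E → g C Y: PREDICT = { 'g' }
  'g' is in predict set, so this production goes in M[E, 'g']

M[E, 'g'] = E → g C Y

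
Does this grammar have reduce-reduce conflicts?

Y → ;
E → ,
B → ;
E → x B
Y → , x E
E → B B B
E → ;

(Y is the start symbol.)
Yes — I6: [B → ; .] vs [E → ; .]

A reduce-reduce conflict occurs when an LR(0) state has two complete items [A → α .] and [B → β .] — both call for a reduction, and with no lookahead the parser cannot choose between them.

Augment with Y' → Y and build the canonical LR(0) collection (I0 = CLOSURE({[Y' → . Y]}), then GOTO on every symbol after a dot until no new states appear). It has 14 states:
  I0: { [Y → . , x E], [Y → . ;], [Y' → . Y] }  — shift
  I1: { [Y → , . x E] }  — shift
  I2: { [Y → ; .] }  — reduce
  I3: { [Y' → Y .] }  — accept
  I4: { [B → . ;], [E → . ,], [E → . ;], [E → . B B B], [E → . x B], [Y → , x . E] }  — shift
  I5: { [E → , .] }  — reduce
  I6: { [B → ; .], [E → ; .] }  — 2 reduces
  I7: { [B → . ;], [E → B . B B] }  — shift
  I8: { [Y → , x E .] }  — reduce
  I9: { [B → . ;], [E → x . B] }  — shift
  I10: { [B → ; .] }  — reduce
  I11: { [E → x B .] }  — reduce
  I12: { [B → . ;], [E → B B . B] }  — shift
  I13: { [E → B B B .] }  — reduce

I6 contains complete items [B → ; .], [E → ; .] — reduce-reduce conflict.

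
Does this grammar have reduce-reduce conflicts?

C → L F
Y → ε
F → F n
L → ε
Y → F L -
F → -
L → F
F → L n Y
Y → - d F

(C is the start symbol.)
A reduce-reduce conflict occurs when an LR(0) state has two complete items [A → α .] and [B → β .] — both call for a reduction, and with no lookahead the parser cannot choose between them.

Augment with C' → C and build the canonical LR(0) collection (I0 = CLOSURE({[C' → . C]}), then GOTO on every symbol after a dot until no new states appear). It has 16 states:
  I0: { [C → . L F], [C' → . C], [F → . -], [F → . F n], [F → . L n Y], [L → . F], [L → .] }  — shift, reduce
  I1: { [F → - .] }  — reduce
  I2: { [C' → C .] }  — accept
  I3: { [F → F . n], [L → F .] }  — shift, reduce
  I4: { [C → L . F], [F → . -], [F → . F n], [F → . L n Y], [F → L . n Y], [L → . F], [L → .] }  — shift, reduce
  I5: { [C → L F .], [F → F . n], [L → F .] }  — shift, 2 reduces
  I6: { [F → L . n Y] }  — shift
  I7: { [F → . -], [F → . F n], [F → . L n Y], [F → L n . Y], [L → . F], [L → .], [Y → . - d F], [Y → . F L -], [Y → .] }  — shift, 2 reduces
  I8: { [F → - .], [Y → - . d F] }  — shift, reduce
  I9: { [F → . -], [F → . F n], [F → . L n Y], [F → F . n], [L → . F], [L → .], [L → F .], [Y → F . L -] }  — shift, 2 reduces
  I10: { [F → L n Y .] }  — reduce
  I11: { [F → L . n Y], [Y → F L . -] }  — shift
  I12: { [F → F n .] }  — reduce
  I13: { [Y → F L - .] }  — reduce
  I14: { [F → . -], [F → . F n], [F → . L n Y], [L → . F], [L → .], [Y → - d . F] }  — shift, reduce
  I15: { [F → F . n], [L → F .], [Y → - d F .] }  — shift, 2 reduces

I5 contains complete items [C → L F .], [L → F .] — reduce-reduce conflict.
I7 contains complete items [L → .], [Y → .] — reduce-reduce conflict.
I9 contains complete items [L → .], [L → F .] — reduce-reduce conflict.
I15 contains complete items [L → F .], [Y → - d F .] — reduce-reduce conflict.

Answer: Yes — I5: [C → L F .] vs [L → F .]; I7: [L → .] vs [Y → .]; I9: [L → .] vs [L → F .]; I15: [L → F .] vs [Y → - d F .]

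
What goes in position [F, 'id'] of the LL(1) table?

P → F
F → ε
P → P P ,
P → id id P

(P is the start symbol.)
F → ε

To find M[F, 'id'], we find productions for F where 'id' is in the predict set (PREDICT(N → α) = (FIRST(α) \ {ε}) ∪ (FOLLOW(N) if α ⇒* ε)).

Relevant sets:
  FOLLOW(F) = { $, ',', 'id' }

F → ε: PREDICT = { $, ',', 'id' }
  'id' is in predict set, so this production goes in M[F, 'id']

M[F, 'id'] = F → ε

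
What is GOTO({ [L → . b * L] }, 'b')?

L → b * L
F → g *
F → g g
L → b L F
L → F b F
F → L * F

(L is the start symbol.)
GOTO(I, 'b') = CLOSURE({ [A → αX.β] : [A → α.Xβ] ∈ I, X = 'b' })

Items with dot before 'b', with the dot advanced:
  [L → . b * L] → [L → b . * L]
Closure adds nothing (no advanced item has the dot before a non-terminal).

GOTO = { [L → b . * L] }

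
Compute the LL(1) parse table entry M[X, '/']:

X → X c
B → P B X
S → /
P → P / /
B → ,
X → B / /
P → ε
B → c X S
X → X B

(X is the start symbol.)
To find M[X, '/'], we find productions for X where '/' is in the predict set (PREDICT(N → α) = (FIRST(α) \ {ε}) ∪ (FOLLOW(N) if α ⇒* ε)).

Relevant sets:
  FIRST(X) = { ',', '/', 'c' }
  FIRST(B) = { ',', '/', 'c' }

X → X c: PREDICT = { ',', '/', 'c' }
  '/' is in predict set, so this production goes in M[X, '/']
X → B / /: PREDICT = { ',', '/', 'c' }
  '/' is in predict set, so this production goes in M[X, '/']
X → X B: PREDICT = { ',', '/', 'c' }
  '/' is in predict set, so this production goes in M[X, '/']

M[X, '/'] = X → X c, X → B / /, X → X B  (a multiply-defined cell — the grammar is not LL(1))

Answer: X → X c, X → B / /, X → X B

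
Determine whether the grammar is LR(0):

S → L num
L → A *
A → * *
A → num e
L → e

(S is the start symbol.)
Yes, the grammar is LR(0)

A grammar is LR(0) if no state in the canonical LR(0) collection has:
  - both a shift item (dot before a terminal) and a complete item (shift-reduce conflict), or
  - two or more complete items (reduce-reduce conflict; the accept item [S' → S .] counts as a complete item here).

Augment with S' → S and build the canonical LR(0) collection (I0 = CLOSURE({[S' → . S]}), then GOTO on every symbol after a dot until no new states appear). It has 11 states:
  I0: { [A → . * *], [A → . num e], [L → . A *], [L → . e], [S → . L num], [S' → . S] }  — shift
  I1: { [A → * . *] }  — shift
  I2: { [L → A . *] }  — shift
  I3: { [S → L . num] }  — shift
  I4: { [S' → S .] }  — accept
  I5: { [L → e .] }  — reduce
  I6: { [A → num . e] }  — shift
  I7: { [A → num e .] }  — reduce
  I8: { [S → L num .] }  — reduce
  I9: { [L → A * .] }  — reduce
  I10: { [A → * * .] }  — reduce

Every state is either a pure shift/goto state or contains exactly one complete item and nothing to shift — no conflicts. The grammar is LR(0).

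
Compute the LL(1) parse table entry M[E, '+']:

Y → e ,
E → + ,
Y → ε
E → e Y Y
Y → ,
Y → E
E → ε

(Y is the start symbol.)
E → + ,, E → ε

To find M[E, '+'], we find productions for E where '+' is in the predict set (PREDICT(N → α) = (FIRST(α) \ {ε}) ∪ (FOLLOW(N) if α ⇒* ε)).

Relevant sets:
  FOLLOW(E) = { $, '+', ',', 'e' }

E → + ,: PREDICT = { '+' }
  '+' is in predict set, so this production goes in M[E, '+']
E → e Y Y: PREDICT = { 'e' }
E → ε: PREDICT = { $, '+', ',', 'e' }
  '+' is in predict set, so this production goes in M[E, '+']

M[E, '+'] = E → + ,, E → ε  (a multiply-defined cell — the grammar is not LL(1))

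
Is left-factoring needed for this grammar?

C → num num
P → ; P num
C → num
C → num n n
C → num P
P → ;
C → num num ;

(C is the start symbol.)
Left-factoring is needed when two productions for the same non-terminal
share a common prefix on the right-hand side.

Productions for C:
  C → num num
  C → num
  C → num n n
  C → num P
  C → num num ;
Productions for P:
  P → ; P num
  P → ;

Found common prefix 'num' in productions for C
Found common prefix ';' in productions for P

Answer: Yes, C has productions with common prefix 'num'; P has productions with common prefix ';'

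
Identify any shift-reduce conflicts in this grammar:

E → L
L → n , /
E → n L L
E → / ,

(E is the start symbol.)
A shift-reduce conflict occurs when an LR(0) state has both:
  - a complete (reduce) item [A → α .] (dot at the end), and
  - a shift item [B → β . c γ] (dot before a terminal).

Augment with E' → E and build the canonical LR(0) collection (I0 = CLOSURE({[E' → . E]}), then GOTO on every symbol after a dot until no new states appear). It has 11 states:
  I0: { [E → . / ,], [E → . L], [E → . n L L], [E' → . E], [L → . n , /] }  — shift
  I1: { [E → / . ,] }  — shift
  I2: { [E' → E .] }  — accept
  I3: { [E → L .] }  — reduce
  I4: { [E → n . L L], [L → . n , /], [L → n . , /] }  — shift
  I5: { [L → n , . /] }  — shift
  I6: { [E → n L . L], [L → . n , /] }  — shift
  I7: { [L → n . , /] }  — shift
  I8: { [E → n L L .] }  — reduce
  I9: { [L → n , / .] }  — reduce
  I10: { [E → / , .] }  — reduce

No state contains both a complete item and a shift item.

Answer: No shift-reduce conflicts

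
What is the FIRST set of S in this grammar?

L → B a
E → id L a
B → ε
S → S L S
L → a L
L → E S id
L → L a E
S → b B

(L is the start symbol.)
To compute FIRST(S), examine every production with S on the left-hand side, reading each right-hand side left to right until a non-nullable symbol is reached.

From S → S L S:
  - S is the symbol being defined: contributes nothing new
    S is not nullable, so stop
From S → b B:
  - b is a terminal: add 'b' and stop

Collecting: FIRST(S) = { 'b' }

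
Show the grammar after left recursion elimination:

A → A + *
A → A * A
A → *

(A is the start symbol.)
A is directly left-recursive. The standard transformation for
  A → A α₁ | ... | A α_m | β₁ | ... | β_n
is
  A  → β₁ A' | ... | β_n A'
  A' → α₁ A' | ... | α_m A' | ε

A → * becomes A → * A'
A → A + * becomes A' → + * A'
A → A * A becomes A' → * A A'
Add A' → ε

Resulting grammar:
A → * A'
A' → + * A'
A' → * A A'
A' → ε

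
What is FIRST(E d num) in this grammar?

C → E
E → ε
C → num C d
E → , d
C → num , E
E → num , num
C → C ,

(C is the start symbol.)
{ ',', 'd', 'num' }

FIRST sets of the non-terminals involved (from the grammar, by fixed-point iteration):
  FIRST(E) = { ',', 'num', ε }

To compute FIRST(E d num), process the symbols left to right:
Symbol E is a non-terminal. Add FIRST(E) \ {ε} = { ',', 'num' }
E is nullable (ε ∈ FIRST(E)), continue to the next symbol.
Symbol d is a terminal. Add 'd' and stop.
FIRST(E d num) = { ',', 'd', 'num' }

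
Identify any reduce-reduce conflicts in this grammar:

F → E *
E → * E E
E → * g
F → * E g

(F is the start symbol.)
A reduce-reduce conflict occurs when an LR(0) state has two complete items [A → α .] and [B → β .] — both call for a reduction, and with no lookahead the parser cannot choose between them.

Augment with F' → F and build the canonical LR(0) collection (I0 = CLOSURE({[F' → . F]}), then GOTO on every symbol after a dot until no new states appear). It has 11 states:
  I0: { [E → . * E E], [E → . * g], [F → . * E g], [F → . E *], [F' → . F] }  — shift
  I1: { [E → * . E E], [E → * . g], [E → . * E E], [E → . * g], [F → * . E g] }  — shift
  I2: { [F → E . *] }  — shift
  I3: { [F' → F .] }  — accept
  I4: { [F → E * .] }  — reduce
  I5: { [E → * . E E], [E → * . g], [E → . * E E], [E → . * g] }  — shift
  I6: { [E → * E . E], [E → . * E E], [E → . * g], [F → * E . g] }  — shift
  I7: { [E → * g .] }  — reduce
  I8: { [E → * E E .] }  — reduce
  I9: { [F → * E g .] }  — reduce
  I10: { [E → * E . E], [E → . * E E], [E → . * g] }  — shift

No state contains more than one complete item.

Answer: No reduce-reduce conflicts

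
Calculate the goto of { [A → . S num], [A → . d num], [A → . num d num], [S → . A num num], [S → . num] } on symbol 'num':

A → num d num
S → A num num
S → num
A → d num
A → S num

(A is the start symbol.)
{ [A → num . d num], [S → num .] }

GOTO(I, 'num') = CLOSURE({ [A → αX.β] : [A → α.Xβ] ∈ I, X = 'num' })

Items with dot before 'num', with the dot advanced:
  [A → . num d num] → [A → num . d num]
  [S → . num] → [S → num .]
Closure adds nothing (no advanced item has the dot before a non-terminal).

GOTO = { [A → num . d num], [S → num .] }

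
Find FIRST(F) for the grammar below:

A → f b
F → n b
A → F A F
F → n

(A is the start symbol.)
{ 'n' }

To compute FIRST(F), examine every production with F on the left-hand side, reading each right-hand side left to right until a non-nullable symbol is reached.

From F → n b:
  - n is a terminal: add 'n' and stop
From F → n:
  - n is a terminal: add 'n' and stop

Collecting: FIRST(F) = { 'n' }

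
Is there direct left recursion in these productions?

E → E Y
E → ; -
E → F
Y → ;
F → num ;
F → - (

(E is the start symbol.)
Yes, E is left-recursive

Direct left recursion occurs when N → N α for some non-terminal N (the right-hand side begins with the left-hand side itself).

E → E Y: LEFT RECURSIVE (starts with E)
E → ; -: starts with ';'
E → F: starts with F
Y → ;: starts with ';'
F → num ;: starts with num
F → - (: starts with '-'

The grammar has direct left recursion on: E.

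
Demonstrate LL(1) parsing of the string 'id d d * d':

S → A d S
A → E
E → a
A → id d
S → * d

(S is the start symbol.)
LL(1) parsing maintains a stack (initially the start symbol over $) and the input. At each step: if the stack top is a terminal, match it against the current input token; if it is a non-terminal N, replace it with the RHS of M[N, lookahead] (the unique production whose predict set contains the lookahead).

Stack is shown with the top on the left.

Stack       Input         Action
--------------------------------
S $         id d d * d $  output S → A d S
A d S $     id d d * d $  output A → id d
id d d S $  id d d * d $  match 'id'
d d S $     d d * d $     match 'd'
d S $       d * d $       match 'd'
S $         * d $         output S → * d
* d $       * d $         match '*'
d $         d $           match 'd'
$           $             accept

The string is accepted.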